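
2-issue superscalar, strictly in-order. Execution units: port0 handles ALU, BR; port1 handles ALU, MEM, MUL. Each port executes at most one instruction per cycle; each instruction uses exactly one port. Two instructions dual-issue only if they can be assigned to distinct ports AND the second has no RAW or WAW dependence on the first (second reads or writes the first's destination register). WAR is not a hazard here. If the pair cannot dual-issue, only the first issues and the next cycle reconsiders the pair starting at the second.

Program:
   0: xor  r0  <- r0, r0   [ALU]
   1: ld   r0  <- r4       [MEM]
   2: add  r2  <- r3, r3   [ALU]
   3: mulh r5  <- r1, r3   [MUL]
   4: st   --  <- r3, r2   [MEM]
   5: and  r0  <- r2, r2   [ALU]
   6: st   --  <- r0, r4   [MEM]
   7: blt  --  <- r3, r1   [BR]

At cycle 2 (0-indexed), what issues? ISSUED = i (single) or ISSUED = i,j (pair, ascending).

  cy0 -> i0 (xor) WAW r0
  cy1 -> i1/i2 (ld add) pair
  cy2 -> i3 (mulh) no-port MUL/MEM
  cy3 -> i4/i5 (st and) pair
  cy4 -> i6/i7 (st blt) pair

ISSUED = 3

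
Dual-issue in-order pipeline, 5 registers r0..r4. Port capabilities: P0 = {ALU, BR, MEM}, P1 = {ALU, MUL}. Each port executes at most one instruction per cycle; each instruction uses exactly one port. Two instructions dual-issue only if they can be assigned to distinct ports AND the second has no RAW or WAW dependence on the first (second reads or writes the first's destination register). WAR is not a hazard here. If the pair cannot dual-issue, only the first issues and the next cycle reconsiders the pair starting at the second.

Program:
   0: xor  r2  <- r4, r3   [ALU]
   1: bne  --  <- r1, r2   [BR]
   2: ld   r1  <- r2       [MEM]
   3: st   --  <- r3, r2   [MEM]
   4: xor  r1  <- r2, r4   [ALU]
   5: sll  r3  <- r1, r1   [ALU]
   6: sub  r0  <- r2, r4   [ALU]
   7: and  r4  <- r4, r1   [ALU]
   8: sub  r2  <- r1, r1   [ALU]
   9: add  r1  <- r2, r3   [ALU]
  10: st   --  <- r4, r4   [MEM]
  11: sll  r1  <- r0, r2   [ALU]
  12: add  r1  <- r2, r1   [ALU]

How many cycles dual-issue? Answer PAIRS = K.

[0] i0  xor  -- RAW r2
[1] i1  bne  -- no-port BR/MEM
[2] i2  ld  -- no-port MEM/MEM
[3] i3,i4  st;xor  -- 2-wide
[4] i5,i6  sll;sub  -- 2-wide
[5] i7,i8  and;sub  -- 2-wide
[6] i9,i10  add;st  -- 2-wide
[7] i11  sll  -- RAW+WAW r1
[8] i12  add  -- tail

PAIRS = 4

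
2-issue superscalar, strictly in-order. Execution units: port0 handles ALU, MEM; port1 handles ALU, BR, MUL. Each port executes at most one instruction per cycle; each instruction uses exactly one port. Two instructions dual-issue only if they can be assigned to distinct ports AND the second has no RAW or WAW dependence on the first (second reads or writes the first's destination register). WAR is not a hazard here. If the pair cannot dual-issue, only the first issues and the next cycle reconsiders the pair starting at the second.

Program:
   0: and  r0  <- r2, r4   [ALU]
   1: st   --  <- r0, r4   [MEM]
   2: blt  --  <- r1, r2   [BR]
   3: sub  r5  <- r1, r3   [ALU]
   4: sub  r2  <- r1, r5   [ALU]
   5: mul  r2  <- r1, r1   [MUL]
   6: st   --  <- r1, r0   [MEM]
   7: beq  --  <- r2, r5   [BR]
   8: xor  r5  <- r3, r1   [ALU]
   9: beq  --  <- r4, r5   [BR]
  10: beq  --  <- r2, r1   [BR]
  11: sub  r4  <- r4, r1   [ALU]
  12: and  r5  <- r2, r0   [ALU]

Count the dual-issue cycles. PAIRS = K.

PAIRS = 4

t=0 i0:and.ALU ; RAW r0
t=1 i1&i2:st.MEM+blt.BR ; 2-wide
t=2 i3:sub.ALU ; RAW r5
t=3 i4:sub.ALU ; WAW r2
t=4 i5&i6:mul.MUL+st.MEM ; 2-wide
t=5 i7&i8:beq.BR+xor.ALU ; 2-wide
t=6 i9:beq.BR ; no-port BR/BR
t=7 i10&i11:beq.BR+sub.ALU ; 2-wide
t=8 i12:and.ALU ; tail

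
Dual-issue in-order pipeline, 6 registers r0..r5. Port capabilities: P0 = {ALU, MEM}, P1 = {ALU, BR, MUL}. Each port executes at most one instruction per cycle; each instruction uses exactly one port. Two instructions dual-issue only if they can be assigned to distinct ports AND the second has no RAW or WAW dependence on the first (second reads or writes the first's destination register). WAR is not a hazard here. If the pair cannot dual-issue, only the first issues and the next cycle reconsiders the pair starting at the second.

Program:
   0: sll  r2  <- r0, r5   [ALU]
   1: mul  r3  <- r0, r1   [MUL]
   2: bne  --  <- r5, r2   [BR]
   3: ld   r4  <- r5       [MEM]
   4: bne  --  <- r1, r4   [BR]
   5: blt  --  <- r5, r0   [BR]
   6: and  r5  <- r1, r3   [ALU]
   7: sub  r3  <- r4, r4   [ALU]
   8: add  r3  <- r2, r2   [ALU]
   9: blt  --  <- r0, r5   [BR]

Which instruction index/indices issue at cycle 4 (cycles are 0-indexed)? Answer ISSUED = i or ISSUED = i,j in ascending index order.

t=0 i0/i1:sll.ALU/mul.MUL ; dual
t=1 i2/i3:bne.BR/ld.MEM ; dual
t=2 i4:bne.BR ; no-port BR/BR
t=3 i5/i6:blt.BR/and.ALU ; dual
t=4 i7:sub.ALU ; WAW r3
t=5 i8/i9:add.ALU/blt.BR ; dual

ISSUED = 7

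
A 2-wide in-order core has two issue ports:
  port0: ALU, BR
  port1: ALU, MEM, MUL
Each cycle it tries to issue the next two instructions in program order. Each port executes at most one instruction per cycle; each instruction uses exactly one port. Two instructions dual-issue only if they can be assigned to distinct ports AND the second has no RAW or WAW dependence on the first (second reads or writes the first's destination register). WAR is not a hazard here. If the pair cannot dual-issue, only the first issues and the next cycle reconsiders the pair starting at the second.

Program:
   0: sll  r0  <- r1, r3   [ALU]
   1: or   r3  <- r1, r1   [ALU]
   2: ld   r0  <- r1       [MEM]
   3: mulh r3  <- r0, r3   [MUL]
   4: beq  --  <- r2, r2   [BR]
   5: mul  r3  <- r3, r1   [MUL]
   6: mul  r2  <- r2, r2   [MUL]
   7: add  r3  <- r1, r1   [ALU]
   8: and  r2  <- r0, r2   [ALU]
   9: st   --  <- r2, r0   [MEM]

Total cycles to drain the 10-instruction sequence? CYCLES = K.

CYCLES = 7

#0 head=0: sll+or i0+i1 dual
#1 head=2: ld i2 no-port MEM/MUL
#2 head=3: mulh+beq i3+i4 dual
#3 head=5: mul i5 no-port MUL/MUL
#4 head=6: mul+add i6+i7 dual
#5 head=8: and i8 RAW r2
#6 head=9: st i9 tail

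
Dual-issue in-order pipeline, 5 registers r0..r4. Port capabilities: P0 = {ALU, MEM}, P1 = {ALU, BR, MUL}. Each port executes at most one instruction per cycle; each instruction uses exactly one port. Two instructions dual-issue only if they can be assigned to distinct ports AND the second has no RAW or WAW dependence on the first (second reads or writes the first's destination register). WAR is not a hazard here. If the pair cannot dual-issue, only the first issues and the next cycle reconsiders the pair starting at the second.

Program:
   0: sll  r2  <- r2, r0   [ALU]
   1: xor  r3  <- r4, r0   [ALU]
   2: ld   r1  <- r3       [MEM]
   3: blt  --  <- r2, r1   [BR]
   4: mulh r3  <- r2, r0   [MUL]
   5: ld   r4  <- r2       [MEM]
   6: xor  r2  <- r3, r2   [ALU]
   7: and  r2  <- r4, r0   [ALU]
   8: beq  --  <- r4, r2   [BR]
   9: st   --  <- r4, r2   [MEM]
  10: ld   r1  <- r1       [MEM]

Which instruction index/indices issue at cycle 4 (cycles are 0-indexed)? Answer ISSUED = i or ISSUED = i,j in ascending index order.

ISSUED = 6

#0 head=0: sll.ALU+xor.ALU i0+i1 dual
#1 head=2: ld.MEM i2 RAW r1
#2 head=3: blt.BR i3 no-port BR/MUL
#3 head=4: mulh.MUL+ld.MEM i4+i5 dual
#4 head=6: xor.ALU i6 WAW r2
#5 head=7: and.ALU i7 RAW r2
#6 head=8: beq.BR+st.MEM i8+i9 dual
#7 head=10: ld.MEM i10 tail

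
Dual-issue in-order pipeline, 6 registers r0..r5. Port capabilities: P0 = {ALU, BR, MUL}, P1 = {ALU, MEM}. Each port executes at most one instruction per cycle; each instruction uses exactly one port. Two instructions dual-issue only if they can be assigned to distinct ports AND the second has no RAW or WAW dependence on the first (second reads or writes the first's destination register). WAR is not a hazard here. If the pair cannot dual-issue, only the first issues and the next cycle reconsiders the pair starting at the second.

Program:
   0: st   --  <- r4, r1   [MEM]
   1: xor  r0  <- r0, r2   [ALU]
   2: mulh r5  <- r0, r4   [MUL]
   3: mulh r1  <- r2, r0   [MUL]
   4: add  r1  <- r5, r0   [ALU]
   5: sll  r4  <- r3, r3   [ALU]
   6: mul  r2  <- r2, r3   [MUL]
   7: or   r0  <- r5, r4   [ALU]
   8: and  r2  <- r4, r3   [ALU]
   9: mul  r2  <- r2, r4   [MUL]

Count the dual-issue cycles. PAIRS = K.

c0: i0,i1 st.MEM/xor.ALU  pair
c1: i2 mulh.MUL  no-port MUL/MUL
c2: i3 mulh.MUL  WAW r1
c3: i4,i5 add.ALU/sll.ALU  pair
c4: i6,i7 mul.MUL/or.ALU  pair
c5: i8 and.ALU  RAW+WAW r2
c6: i9 mul.MUL  tail

PAIRS = 3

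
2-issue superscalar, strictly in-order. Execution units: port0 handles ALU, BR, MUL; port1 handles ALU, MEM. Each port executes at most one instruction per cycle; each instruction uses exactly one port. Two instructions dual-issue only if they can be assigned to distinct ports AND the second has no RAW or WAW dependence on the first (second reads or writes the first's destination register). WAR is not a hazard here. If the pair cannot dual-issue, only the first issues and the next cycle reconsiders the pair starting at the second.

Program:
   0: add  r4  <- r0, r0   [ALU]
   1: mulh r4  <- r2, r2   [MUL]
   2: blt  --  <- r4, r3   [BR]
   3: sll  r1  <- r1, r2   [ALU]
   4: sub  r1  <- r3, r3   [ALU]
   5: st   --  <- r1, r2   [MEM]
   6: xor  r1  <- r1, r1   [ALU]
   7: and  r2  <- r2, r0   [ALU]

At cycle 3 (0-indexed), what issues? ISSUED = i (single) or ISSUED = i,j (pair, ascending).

ISSUED = 4

0. add.ALU @i0  | WAW r4
1. mulh.MUL @i1  | no-port MUL/BR
2. blt.BR/sll.ALU @i2+i3  | pair
3. sub.ALU @i4  | RAW r1
4. st.MEM/xor.ALU @i5+i6  | pair
5. and.ALU @i7  | tail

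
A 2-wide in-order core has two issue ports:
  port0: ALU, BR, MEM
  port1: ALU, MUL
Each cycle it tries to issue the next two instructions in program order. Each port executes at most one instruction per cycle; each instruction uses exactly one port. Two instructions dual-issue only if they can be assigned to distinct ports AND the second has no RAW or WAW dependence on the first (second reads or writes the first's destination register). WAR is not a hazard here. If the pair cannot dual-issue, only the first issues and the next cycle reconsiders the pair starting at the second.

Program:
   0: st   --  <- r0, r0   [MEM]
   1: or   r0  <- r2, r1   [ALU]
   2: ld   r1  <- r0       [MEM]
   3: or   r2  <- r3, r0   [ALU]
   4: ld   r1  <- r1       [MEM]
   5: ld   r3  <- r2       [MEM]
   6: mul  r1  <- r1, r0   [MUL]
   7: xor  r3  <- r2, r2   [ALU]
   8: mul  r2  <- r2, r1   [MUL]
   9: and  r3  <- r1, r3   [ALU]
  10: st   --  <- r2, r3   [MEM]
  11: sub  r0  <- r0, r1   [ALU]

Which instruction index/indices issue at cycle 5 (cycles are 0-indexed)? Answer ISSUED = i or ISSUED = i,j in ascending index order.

ISSUED = 9

[0] i0&i1  st/or  -- dual
[1] i2&i3  ld/or  -- dual
[2] i4  ld  -- no-port MEM/MEM
[3] i5&i6  ld/mul  -- dual
[4] i7&i8  xor/mul  -- dual
[5] i9  and  -- RAW r3
[6] i10&i11  st/sub  -- dual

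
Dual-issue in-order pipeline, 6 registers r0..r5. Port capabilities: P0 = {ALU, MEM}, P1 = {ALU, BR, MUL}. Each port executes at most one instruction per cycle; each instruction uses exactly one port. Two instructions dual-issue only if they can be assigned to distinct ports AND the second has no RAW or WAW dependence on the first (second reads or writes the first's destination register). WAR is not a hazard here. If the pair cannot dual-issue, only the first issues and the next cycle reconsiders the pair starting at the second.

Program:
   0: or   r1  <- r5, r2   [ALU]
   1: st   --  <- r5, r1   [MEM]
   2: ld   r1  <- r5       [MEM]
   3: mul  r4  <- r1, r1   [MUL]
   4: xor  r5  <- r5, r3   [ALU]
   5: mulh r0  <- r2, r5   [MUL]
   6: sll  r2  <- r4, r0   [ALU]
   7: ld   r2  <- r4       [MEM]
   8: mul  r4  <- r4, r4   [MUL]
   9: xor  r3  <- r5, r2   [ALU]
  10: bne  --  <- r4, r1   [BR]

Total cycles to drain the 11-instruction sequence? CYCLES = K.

0. or.ALU @i0  | RAW r1
1. st.MEM @i1  | no-port MEM/MEM
2. ld.MEM @i2  | RAW r1
3. mul.MUL+xor.ALU @i3&i4  | pair
4. mulh.MUL @i5  | RAW r0
5. sll.ALU @i6  | WAW r2
6. ld.MEM+mul.MUL @i7&i8  | pair
7. xor.ALU+bne.BR @i9&i10  | pair

CYCLES = 8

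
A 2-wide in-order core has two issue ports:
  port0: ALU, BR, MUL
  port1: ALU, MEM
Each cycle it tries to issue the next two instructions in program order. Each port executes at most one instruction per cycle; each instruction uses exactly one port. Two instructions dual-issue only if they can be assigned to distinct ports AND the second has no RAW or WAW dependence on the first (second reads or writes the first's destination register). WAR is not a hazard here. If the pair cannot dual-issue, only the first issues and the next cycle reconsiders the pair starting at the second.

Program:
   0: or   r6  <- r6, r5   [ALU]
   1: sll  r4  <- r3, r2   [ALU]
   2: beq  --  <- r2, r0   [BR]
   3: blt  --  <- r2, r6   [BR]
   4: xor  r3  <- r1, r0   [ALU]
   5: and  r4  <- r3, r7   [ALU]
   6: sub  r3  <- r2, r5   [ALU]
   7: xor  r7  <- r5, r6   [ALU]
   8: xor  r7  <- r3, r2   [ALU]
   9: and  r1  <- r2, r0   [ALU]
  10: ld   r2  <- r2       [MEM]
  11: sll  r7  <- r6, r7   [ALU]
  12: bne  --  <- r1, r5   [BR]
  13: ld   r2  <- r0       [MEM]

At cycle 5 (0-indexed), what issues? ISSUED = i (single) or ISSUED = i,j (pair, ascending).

ISSUED = 8,9

t=0 i0/i1:or sll ; dual
t=1 i2:beq ; no-port BR/BR
t=2 i3/i4:blt xor ; dual
t=3 i5/i6:and sub ; dual
t=4 i7:xor ; WAW r7
t=5 i8/i9:xor and ; dual
t=6 i10/i11:ld sll ; dual
t=7 i12/i13:bne ld ; dual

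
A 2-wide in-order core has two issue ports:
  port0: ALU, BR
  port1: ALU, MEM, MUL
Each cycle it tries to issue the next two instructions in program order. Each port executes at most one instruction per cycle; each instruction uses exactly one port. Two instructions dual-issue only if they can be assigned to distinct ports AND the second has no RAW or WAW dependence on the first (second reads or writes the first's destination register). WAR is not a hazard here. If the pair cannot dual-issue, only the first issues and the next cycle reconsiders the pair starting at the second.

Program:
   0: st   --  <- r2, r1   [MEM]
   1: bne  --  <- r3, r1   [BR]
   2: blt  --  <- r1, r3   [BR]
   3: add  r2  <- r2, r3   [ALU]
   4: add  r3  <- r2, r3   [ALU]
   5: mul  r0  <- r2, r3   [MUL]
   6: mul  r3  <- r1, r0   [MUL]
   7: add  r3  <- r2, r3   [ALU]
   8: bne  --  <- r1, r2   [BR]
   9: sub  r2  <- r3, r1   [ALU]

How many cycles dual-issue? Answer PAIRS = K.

PAIRS = 3

  cy0 -> i0/i1 (st;bne) dual
  cy1 -> i2/i3 (blt;add) dual
  cy2 -> i4 (add) RAW r3
  cy3 -> i5 (mul) no-port MUL/MUL
  cy4 -> i6 (mul) RAW+WAW r3
  cy5 -> i7/i8 (add;bne) dual
  cy6 -> i9 (sub) tail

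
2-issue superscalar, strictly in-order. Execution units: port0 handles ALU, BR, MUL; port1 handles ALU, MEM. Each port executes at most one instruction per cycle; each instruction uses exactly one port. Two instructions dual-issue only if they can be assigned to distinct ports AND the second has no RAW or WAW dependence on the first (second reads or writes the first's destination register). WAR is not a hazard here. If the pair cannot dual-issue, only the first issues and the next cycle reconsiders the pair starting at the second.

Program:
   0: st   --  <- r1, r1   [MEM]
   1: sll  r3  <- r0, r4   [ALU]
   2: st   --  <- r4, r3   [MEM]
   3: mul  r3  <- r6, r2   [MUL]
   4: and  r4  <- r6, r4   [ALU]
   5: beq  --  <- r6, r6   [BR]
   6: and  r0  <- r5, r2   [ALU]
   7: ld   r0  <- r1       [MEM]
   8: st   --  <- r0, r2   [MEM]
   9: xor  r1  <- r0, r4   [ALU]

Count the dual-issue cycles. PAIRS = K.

[0] i0/i1  st;sll  -- 2-wide
[1] i2/i3  st;mul  -- 2-wide
[2] i4/i5  and;beq  -- 2-wide
[3] i6  and  -- WAW r0
[4] i7  ld  -- no-port MEM/MEM
[5] i8/i9  st;xor  -- 2-wide

PAIRS = 4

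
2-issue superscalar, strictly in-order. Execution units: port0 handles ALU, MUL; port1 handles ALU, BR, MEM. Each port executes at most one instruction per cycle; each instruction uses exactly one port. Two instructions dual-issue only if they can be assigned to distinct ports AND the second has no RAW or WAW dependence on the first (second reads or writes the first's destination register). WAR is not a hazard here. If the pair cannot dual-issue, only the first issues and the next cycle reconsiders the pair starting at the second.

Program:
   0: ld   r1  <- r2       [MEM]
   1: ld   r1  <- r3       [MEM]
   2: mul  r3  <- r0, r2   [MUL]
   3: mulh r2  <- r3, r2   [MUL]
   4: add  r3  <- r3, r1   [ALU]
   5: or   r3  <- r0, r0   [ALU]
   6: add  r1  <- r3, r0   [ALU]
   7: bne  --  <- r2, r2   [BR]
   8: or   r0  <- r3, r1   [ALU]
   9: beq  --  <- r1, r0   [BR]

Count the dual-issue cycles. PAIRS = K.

PAIRS = 3

0. ld.MEM @i0  | no-port MEM/MEM
1. ld.MEM+mul.MUL @i1,i2  | dual
2. mulh.MUL+add.ALU @i3,i4  | dual
3. or.ALU @i5  | RAW r3
4. add.ALU+bne.BR @i6,i7  | dual
5. or.ALU @i8  | RAW r0
6. beq.BR @i9  | tail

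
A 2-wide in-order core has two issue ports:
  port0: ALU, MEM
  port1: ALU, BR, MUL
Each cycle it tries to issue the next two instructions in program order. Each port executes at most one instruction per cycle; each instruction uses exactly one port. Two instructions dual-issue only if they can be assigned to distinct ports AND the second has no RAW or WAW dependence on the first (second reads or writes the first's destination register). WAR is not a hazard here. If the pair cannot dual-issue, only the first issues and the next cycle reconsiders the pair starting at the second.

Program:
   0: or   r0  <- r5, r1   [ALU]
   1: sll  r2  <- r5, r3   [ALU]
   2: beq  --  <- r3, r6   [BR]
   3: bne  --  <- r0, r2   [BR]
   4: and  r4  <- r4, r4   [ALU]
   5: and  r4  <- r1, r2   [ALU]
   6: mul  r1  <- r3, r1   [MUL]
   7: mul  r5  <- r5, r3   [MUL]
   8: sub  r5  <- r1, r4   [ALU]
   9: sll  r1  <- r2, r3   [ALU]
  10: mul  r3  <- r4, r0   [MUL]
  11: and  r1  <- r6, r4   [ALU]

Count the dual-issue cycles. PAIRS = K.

  cy0 -> i0,i1 (or;sll) dual
  cy1 -> i2 (beq) no-port BR/BR
  cy2 -> i3,i4 (bne;and) dual
  cy3 -> i5,i6 (and;mul) dual
  cy4 -> i7 (mul) WAW r5
  cy5 -> i8,i9 (sub;sll) dual
  cy6 -> i10,i11 (mul;and) dual

PAIRS = 5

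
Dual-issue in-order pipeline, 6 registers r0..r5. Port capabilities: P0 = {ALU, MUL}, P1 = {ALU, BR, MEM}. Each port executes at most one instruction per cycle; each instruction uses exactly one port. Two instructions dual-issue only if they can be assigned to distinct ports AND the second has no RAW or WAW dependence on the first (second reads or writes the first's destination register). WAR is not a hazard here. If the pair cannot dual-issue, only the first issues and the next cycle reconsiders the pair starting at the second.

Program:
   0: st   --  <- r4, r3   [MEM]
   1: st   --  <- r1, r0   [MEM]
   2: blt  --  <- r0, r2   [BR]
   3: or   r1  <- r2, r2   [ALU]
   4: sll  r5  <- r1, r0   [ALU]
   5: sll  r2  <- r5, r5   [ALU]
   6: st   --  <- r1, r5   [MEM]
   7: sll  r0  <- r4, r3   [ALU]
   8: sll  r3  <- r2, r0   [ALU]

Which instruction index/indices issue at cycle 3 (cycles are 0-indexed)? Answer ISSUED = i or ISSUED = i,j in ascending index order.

#0 head=0: st.MEM i0 no-port MEM/MEM
#1 head=1: st.MEM i1 no-port MEM/BR
#2 head=2: blt.BR or.ALU i2+i3 dual
#3 head=4: sll.ALU i4 RAW r5
#4 head=5: sll.ALU st.MEM i5+i6 dual
#5 head=7: sll.ALU i7 RAW r0
#6 head=8: sll.ALU i8 tail

ISSUED = 4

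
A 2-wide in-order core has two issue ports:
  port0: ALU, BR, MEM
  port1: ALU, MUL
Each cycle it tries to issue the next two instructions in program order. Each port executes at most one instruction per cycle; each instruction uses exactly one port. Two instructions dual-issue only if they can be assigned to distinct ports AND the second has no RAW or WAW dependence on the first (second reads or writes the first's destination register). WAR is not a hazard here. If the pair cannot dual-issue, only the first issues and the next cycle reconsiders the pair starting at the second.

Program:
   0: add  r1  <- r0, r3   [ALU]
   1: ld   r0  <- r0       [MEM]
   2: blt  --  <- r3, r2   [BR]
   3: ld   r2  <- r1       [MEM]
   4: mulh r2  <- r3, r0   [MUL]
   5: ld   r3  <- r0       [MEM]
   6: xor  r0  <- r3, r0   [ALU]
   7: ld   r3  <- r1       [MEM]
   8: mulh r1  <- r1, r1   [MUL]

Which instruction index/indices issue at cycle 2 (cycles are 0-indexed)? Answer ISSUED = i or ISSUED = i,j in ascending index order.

ISSUED = 3

[0] i0&i1  add;ld  -- pair
[1] i2  blt  -- no-port BR/MEM
[2] i3  ld  -- WAW r2
[3] i4&i5  mulh;ld  -- pair
[4] i6&i7  xor;ld  -- pair
[5] i8  mulh  -- tail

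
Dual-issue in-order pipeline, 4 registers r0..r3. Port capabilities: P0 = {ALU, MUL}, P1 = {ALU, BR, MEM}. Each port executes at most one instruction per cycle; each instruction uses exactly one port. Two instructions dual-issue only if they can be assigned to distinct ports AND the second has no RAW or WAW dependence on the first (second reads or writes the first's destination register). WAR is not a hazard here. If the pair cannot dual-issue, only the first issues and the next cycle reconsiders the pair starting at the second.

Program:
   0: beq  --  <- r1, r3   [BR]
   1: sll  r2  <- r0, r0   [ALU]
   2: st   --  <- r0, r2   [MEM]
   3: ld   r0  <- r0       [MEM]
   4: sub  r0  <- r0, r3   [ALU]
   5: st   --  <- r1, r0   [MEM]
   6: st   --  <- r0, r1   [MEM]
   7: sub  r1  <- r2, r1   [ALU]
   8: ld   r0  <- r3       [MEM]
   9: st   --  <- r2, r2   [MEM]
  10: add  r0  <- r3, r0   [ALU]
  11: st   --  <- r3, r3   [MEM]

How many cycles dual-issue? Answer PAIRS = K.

PAIRS = 3

#0 head=0: beq;sll i0/i1 dual
#1 head=2: st i2 no-port MEM/MEM
#2 head=3: ld i3 RAW+WAW r0
#3 head=4: sub i4 RAW r0
#4 head=5: st i5 no-port MEM/MEM
#5 head=6: st;sub i6/i7 dual
#6 head=8: ld i8 no-port MEM/MEM
#7 head=9: st;add i9/i10 dual
#8 head=11: st i11 tail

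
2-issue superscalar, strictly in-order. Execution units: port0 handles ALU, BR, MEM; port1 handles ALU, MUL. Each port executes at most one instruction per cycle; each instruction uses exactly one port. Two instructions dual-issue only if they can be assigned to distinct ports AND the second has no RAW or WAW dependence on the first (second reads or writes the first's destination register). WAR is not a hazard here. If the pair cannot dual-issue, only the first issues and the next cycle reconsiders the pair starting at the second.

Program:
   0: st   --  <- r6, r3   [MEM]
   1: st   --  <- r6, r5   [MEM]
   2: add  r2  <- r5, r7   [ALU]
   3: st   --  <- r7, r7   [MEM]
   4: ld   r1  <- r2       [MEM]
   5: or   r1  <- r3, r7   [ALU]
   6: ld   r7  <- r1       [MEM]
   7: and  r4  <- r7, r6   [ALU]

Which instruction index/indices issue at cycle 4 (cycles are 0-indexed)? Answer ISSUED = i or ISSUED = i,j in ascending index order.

ISSUED = 5

#0 head=0: st.MEM i0 no-port MEM/MEM
#1 head=1: st.MEM+add.ALU i1+i2 pair
#2 head=3: st.MEM i3 no-port MEM/MEM
#3 head=4: ld.MEM i4 WAW r1
#4 head=5: or.ALU i5 RAW r1
#5 head=6: ld.MEM i6 RAW r7
#6 head=7: and.ALU i7 tail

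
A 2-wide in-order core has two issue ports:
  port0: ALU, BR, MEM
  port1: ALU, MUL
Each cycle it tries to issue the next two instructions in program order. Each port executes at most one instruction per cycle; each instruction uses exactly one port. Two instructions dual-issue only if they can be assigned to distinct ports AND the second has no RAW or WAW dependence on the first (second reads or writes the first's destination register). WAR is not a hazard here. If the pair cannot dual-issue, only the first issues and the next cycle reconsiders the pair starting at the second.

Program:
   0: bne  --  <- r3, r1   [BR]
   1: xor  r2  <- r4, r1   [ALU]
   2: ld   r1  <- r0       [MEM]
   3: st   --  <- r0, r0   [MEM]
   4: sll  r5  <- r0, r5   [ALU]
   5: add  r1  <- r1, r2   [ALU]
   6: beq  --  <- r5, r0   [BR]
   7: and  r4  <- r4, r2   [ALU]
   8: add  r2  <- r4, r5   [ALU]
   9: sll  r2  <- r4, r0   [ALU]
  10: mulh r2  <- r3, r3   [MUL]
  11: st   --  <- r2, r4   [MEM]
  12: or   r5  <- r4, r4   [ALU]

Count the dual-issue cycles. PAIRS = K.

PAIRS = 4

  cy0 -> i0+i1 (bne+xor) pair
  cy1 -> i2 (ld) no-port MEM/MEM
  cy2 -> i3+i4 (st+sll) pair
  cy3 -> i5+i6 (add+beq) pair
  cy4 -> i7 (and) RAW r4
  cy5 -> i8 (add) WAW r2
  cy6 -> i9 (sll) WAW r2
  cy7 -> i10 (mulh) RAW r2
  cy8 -> i11+i12 (st+or) pair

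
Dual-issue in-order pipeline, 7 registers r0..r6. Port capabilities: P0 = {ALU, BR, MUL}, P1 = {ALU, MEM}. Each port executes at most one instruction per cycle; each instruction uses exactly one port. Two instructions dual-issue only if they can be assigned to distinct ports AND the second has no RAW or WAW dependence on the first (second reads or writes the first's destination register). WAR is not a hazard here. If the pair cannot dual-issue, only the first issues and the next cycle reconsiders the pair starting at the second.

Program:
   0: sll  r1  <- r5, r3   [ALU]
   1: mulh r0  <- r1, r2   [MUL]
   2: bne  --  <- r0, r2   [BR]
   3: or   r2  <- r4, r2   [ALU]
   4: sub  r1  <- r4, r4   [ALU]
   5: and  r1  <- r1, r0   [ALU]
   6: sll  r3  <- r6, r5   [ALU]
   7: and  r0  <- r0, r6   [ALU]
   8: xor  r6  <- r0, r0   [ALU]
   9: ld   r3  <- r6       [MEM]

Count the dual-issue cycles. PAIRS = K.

PAIRS = 2

#0 head=0: sll.ALU i0 RAW r1
#1 head=1: mulh.MUL i1 no-port MUL/BR
#2 head=2: bne.BR/or.ALU i2&i3 pair
#3 head=4: sub.ALU i4 RAW+WAW r1
#4 head=5: and.ALU/sll.ALU i5&i6 pair
#5 head=7: and.ALU i7 RAW r0
#6 head=8: xor.ALU i8 RAW r6
#7 head=9: ld.MEM i9 tail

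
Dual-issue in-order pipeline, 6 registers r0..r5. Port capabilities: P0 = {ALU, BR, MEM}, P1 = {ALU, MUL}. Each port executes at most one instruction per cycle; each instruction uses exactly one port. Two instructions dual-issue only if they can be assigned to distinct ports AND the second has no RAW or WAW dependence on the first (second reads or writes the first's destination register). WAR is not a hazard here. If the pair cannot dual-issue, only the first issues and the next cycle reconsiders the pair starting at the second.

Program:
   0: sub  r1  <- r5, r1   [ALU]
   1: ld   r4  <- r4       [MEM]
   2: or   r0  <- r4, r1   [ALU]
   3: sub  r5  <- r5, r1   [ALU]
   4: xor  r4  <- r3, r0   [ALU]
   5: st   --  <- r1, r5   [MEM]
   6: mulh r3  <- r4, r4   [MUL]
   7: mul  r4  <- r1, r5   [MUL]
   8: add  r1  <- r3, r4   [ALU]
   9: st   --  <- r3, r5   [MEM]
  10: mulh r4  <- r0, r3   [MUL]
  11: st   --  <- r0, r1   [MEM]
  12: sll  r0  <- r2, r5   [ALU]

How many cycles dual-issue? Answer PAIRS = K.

#0 head=0: sub.ALU;ld.MEM i0/i1 2-wide
#1 head=2: or.ALU;sub.ALU i2/i3 2-wide
#2 head=4: xor.ALU;st.MEM i4/i5 2-wide
#3 head=6: mulh.MUL i6 no-port MUL/MUL
#4 head=7: mul.MUL i7 RAW r4
#5 head=8: add.ALU;st.MEM i8/i9 2-wide
#6 head=10: mulh.MUL;st.MEM i10/i11 2-wide
#7 head=12: sll.ALU i12 tail

PAIRS = 5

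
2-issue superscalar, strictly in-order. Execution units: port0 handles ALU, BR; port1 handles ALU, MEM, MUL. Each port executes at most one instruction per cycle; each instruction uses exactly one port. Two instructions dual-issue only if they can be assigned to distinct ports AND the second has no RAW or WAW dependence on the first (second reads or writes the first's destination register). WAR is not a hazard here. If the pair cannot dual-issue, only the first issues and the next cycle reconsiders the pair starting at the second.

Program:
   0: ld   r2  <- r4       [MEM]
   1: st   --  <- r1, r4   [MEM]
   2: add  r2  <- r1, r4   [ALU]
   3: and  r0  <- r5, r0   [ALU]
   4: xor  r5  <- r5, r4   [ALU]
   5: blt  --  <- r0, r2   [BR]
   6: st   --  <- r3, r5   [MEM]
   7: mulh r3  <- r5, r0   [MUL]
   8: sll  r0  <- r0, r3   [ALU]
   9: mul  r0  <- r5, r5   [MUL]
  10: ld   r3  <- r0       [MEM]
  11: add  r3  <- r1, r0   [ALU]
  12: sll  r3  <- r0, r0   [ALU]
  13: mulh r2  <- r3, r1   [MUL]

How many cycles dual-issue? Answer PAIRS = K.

PAIRS = 3

0. ld.MEM @i0  | no-port MEM/MEM
1. st.MEM;add.ALU @i1/i2  | dual
2. and.ALU;xor.ALU @i3/i4  | dual
3. blt.BR;st.MEM @i5/i6  | dual
4. mulh.MUL @i7  | RAW r3
5. sll.ALU @i8  | WAW r0
6. mul.MUL @i9  | no-port MUL/MEM
7. ld.MEM @i10  | WAW r3
8. add.ALU @i11  | WAW r3
9. sll.ALU @i12  | RAW r3
10. mulh.MUL @i13  | tail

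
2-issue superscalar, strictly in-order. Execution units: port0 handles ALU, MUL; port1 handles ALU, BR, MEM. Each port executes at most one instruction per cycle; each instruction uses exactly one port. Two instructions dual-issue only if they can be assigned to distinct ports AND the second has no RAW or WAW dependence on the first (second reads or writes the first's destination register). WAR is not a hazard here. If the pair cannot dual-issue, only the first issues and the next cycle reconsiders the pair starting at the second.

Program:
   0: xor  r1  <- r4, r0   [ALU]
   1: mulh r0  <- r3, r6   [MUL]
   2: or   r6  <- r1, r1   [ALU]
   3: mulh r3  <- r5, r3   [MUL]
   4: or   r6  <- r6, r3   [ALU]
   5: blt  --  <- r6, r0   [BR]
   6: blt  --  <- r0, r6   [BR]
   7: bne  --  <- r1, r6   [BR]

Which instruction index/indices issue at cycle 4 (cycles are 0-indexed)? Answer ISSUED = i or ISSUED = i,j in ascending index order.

t=0 i0,i1:xor.ALU;mulh.MUL ; pair
t=1 i2,i3:or.ALU;mulh.MUL ; pair
t=2 i4:or.ALU ; RAW r6
t=3 i5:blt.BR ; no-port BR/BR
t=4 i6:blt.BR ; no-port BR/BR
t=5 i7:bne.BR ; tail

ISSUED = 6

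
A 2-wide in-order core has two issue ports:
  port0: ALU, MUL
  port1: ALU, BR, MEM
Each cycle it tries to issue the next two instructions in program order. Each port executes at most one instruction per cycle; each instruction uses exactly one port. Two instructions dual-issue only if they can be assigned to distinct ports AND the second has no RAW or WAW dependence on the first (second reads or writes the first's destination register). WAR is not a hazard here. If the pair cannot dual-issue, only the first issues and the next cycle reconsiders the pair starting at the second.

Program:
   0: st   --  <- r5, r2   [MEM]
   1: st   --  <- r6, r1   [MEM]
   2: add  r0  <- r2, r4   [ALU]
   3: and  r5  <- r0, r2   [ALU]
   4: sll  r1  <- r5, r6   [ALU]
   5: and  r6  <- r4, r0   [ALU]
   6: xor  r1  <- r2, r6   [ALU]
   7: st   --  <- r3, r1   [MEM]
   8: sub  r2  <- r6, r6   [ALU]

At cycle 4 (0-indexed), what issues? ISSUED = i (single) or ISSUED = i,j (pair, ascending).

ISSUED = 6

[0] i0  st.MEM  -- no-port MEM/MEM
[1] i1,i2  st.MEM/add.ALU  -- pair
[2] i3  and.ALU  -- RAW r5
[3] i4,i5  sll.ALU/and.ALU  -- pair
[4] i6  xor.ALU  -- RAW r1
[5] i7,i8  st.MEM/sub.ALU  -- pair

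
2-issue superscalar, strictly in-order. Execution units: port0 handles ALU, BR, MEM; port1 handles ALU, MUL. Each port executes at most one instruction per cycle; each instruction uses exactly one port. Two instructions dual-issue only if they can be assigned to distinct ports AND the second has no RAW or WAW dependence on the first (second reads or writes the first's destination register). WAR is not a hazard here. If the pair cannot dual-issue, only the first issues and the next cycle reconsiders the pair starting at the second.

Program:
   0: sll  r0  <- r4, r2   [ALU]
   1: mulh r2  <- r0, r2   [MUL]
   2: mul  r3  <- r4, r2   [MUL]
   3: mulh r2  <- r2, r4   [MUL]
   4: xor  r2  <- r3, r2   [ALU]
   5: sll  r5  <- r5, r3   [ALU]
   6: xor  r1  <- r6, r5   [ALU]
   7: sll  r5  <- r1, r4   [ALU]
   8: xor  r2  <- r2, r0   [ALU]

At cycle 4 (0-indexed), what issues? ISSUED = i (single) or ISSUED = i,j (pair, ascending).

ISSUED = 4,5

#0 head=0: sll i0 RAW r0
#1 head=1: mulh i1 no-port MUL/MUL
#2 head=2: mul i2 no-port MUL/MUL
#3 head=3: mulh i3 RAW+WAW r2
#4 head=4: xor;sll i4,i5 2-wide
#5 head=6: xor i6 RAW r1
#6 head=7: sll;xor i7,i8 2-wide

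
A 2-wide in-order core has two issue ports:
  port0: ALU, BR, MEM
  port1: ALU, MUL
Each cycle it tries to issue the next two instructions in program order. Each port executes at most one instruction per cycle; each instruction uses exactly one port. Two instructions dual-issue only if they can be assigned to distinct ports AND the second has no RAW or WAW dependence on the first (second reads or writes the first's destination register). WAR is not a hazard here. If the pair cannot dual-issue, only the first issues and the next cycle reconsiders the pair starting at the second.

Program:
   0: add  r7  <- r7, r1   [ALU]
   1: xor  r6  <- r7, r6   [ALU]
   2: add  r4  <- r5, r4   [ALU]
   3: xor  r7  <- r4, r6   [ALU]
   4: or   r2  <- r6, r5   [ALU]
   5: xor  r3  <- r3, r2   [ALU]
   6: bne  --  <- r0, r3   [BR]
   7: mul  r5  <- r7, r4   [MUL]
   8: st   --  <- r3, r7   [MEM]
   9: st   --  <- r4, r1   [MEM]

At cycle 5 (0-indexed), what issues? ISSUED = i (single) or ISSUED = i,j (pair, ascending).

ISSUED = 8

#0 head=0: add i0 RAW r7
#1 head=1: xor/add i1&i2 dual
#2 head=3: xor/or i3&i4 dual
#3 head=5: xor i5 RAW r3
#4 head=6: bne/mul i6&i7 dual
#5 head=8: st i8 no-port MEM/MEM
#6 head=9: st i9 tail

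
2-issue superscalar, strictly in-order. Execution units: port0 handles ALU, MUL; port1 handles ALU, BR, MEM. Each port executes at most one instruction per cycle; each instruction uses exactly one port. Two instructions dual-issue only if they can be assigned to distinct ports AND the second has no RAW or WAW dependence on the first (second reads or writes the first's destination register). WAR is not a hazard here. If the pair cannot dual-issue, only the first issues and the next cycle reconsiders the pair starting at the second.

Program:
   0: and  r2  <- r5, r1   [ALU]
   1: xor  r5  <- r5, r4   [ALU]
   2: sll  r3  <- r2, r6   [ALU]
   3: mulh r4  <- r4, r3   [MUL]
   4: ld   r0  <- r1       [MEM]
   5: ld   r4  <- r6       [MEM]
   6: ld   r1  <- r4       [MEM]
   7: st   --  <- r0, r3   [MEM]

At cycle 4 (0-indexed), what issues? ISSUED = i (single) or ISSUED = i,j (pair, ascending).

ISSUED = 6

#0 head=0: and.ALU+xor.ALU i0/i1 2-wide
#1 head=2: sll.ALU i2 RAW r3
#2 head=3: mulh.MUL+ld.MEM i3/i4 2-wide
#3 head=5: ld.MEM i5 no-port MEM/MEM
#4 head=6: ld.MEM i6 no-port MEM/MEM
#5 head=7: st.MEM i7 tail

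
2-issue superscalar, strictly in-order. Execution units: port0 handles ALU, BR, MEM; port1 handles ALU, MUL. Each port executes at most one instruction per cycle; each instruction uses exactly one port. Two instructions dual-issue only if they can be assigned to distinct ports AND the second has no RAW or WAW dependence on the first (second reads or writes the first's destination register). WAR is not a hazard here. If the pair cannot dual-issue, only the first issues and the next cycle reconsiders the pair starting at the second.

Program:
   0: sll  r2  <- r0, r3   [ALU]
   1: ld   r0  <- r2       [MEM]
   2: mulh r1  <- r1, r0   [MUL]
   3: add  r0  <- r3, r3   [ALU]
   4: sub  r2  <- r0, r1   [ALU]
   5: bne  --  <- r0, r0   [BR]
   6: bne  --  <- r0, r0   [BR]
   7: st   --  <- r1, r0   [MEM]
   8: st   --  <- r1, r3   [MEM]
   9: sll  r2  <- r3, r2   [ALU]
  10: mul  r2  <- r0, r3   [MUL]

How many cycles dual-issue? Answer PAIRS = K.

c0: i0 sll.ALU  RAW r2
c1: i1 ld.MEM  RAW r0
c2: i2,i3 mulh.MUL add.ALU  2-wide
c3: i4,i5 sub.ALU bne.BR  2-wide
c4: i6 bne.BR  no-port BR/MEM
c5: i7 st.MEM  no-port MEM/MEM
c6: i8,i9 st.MEM sll.ALU  2-wide
c7: i10 mul.MUL  tail

PAIRS = 3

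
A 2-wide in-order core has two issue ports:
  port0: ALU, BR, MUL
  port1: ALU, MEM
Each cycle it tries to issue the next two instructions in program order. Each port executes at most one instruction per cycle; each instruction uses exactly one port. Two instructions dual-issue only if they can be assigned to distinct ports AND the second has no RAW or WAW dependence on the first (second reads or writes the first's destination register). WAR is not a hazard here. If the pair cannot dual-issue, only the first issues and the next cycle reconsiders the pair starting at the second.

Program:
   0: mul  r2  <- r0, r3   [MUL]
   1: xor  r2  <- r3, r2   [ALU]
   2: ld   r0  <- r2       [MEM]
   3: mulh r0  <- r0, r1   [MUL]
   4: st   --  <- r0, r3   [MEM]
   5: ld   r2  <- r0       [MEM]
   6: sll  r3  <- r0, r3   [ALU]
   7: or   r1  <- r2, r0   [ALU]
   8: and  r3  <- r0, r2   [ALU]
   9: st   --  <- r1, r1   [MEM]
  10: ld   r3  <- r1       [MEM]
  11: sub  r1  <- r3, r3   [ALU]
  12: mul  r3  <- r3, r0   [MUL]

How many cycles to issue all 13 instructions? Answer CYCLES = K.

t=0 i0:mul.MUL ; RAW+WAW r2
t=1 i1:xor.ALU ; RAW r2
t=2 i2:ld.MEM ; RAW+WAW r0
t=3 i3:mulh.MUL ; RAW r0
t=4 i4:st.MEM ; no-port MEM/MEM
t=5 i5,i6:ld.MEM sll.ALU ; 2-wide
t=6 i7,i8:or.ALU and.ALU ; 2-wide
t=7 i9:st.MEM ; no-port MEM/MEM
t=8 i10:ld.MEM ; RAW r3
t=9 i11,i12:sub.ALU mul.MUL ; 2-wide

CYCLES = 10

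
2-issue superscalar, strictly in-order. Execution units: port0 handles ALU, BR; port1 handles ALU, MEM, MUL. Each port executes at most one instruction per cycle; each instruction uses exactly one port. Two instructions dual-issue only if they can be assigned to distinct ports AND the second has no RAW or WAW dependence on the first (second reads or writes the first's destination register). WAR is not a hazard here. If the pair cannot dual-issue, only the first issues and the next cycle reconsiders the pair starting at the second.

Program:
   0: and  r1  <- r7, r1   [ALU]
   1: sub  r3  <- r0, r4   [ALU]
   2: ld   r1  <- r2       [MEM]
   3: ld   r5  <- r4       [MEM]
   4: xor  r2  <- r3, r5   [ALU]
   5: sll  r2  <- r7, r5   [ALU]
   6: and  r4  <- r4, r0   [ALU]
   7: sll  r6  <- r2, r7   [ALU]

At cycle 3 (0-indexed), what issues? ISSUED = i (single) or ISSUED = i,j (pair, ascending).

[0] i0+i1  and;sub  -- 2-wide
[1] i2  ld  -- no-port MEM/MEM
[2] i3  ld  -- RAW r5
[3] i4  xor  -- WAW r2
[4] i5+i6  sll;and  -- 2-wide
[5] i7  sll  -- tail

ISSUED = 4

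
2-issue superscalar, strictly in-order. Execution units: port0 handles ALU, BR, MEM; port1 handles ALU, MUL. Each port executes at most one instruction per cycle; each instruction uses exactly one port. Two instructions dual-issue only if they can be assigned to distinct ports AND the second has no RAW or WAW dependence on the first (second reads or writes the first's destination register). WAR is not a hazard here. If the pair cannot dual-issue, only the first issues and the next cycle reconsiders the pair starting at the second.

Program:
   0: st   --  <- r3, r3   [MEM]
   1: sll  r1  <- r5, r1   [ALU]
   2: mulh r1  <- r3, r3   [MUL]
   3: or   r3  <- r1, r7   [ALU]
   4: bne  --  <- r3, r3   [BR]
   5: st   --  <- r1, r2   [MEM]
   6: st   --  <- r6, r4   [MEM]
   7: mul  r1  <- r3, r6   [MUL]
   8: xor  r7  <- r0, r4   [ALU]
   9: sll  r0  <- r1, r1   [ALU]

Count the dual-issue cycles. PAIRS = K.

  cy0 -> i0/i1 (st.MEM/sll.ALU) pair
  cy1 -> i2 (mulh.MUL) RAW r1
  cy2 -> i3 (or.ALU) RAW r3
  cy3 -> i4 (bne.BR) no-port BR/MEM
  cy4 -> i5 (st.MEM) no-port MEM/MEM
  cy5 -> i6/i7 (st.MEM/mul.MUL) pair
  cy6 -> i8/i9 (xor.ALU/sll.ALU) pair

PAIRS = 3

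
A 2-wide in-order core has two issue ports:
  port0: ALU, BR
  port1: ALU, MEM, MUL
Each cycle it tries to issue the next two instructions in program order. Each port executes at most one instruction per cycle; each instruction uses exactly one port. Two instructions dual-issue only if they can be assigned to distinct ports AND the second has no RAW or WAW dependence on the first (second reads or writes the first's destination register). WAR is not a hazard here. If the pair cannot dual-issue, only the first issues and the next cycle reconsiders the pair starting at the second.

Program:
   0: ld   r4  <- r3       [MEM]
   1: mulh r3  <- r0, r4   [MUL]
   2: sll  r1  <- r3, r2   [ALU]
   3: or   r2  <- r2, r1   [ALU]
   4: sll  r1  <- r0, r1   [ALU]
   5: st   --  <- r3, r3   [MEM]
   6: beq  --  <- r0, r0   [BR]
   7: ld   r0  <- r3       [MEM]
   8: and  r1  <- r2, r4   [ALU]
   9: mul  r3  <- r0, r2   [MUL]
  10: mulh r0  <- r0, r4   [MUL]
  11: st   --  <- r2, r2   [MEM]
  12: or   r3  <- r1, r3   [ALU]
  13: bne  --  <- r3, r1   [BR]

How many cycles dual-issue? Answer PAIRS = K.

PAIRS = 4

#0 head=0: ld.MEM i0 no-port MEM/MUL
#1 head=1: mulh.MUL i1 RAW r3
#2 head=2: sll.ALU i2 RAW r1
#3 head=3: or.ALU;sll.ALU i3,i4 dual
#4 head=5: st.MEM;beq.BR i5,i6 dual
#5 head=7: ld.MEM;and.ALU i7,i8 dual
#6 head=9: mul.MUL i9 no-port MUL/MUL
#7 head=10: mulh.MUL i10 no-port MUL/MEM
#8 head=11: st.MEM;or.ALU i11,i12 dual
#9 head=13: bne.BR i13 tail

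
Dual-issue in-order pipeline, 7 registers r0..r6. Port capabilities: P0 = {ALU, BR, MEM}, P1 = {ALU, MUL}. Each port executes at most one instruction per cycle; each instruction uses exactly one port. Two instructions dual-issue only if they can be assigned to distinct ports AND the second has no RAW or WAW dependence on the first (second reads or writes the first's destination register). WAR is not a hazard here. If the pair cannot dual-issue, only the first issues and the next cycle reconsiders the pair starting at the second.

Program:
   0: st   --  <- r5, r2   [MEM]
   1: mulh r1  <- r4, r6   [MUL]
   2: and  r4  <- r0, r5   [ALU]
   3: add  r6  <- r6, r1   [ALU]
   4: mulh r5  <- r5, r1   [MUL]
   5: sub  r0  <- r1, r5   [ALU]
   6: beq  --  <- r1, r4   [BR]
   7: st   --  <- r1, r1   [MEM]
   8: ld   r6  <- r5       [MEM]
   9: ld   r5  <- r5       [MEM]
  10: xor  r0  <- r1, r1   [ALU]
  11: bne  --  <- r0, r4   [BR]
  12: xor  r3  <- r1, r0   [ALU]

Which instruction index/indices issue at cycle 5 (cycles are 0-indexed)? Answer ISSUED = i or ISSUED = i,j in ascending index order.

ISSUED = 8

  cy0 -> i0,i1 (st/mulh) 2-wide
  cy1 -> i2,i3 (and/add) 2-wide
  cy2 -> i4 (mulh) RAW r5
  cy3 -> i5,i6 (sub/beq) 2-wide
  cy4 -> i7 (st) no-port MEM/MEM
  cy5 -> i8 (ld) no-port MEM/MEM
  cy6 -> i9,i10 (ld/xor) 2-wide
  cy7 -> i11,i12 (bne/xor) 2-wide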